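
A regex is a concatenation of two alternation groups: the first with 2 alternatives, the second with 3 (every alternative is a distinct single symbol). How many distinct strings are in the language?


First group: 2 alternatives
Second group: 3 alternatives
Concatenation: each choice from group 1 pairs with each from group 2
Total = 2 x 3 = 6

6


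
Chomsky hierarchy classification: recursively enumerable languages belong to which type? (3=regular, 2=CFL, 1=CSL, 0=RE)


Chomsky hierarchy levels:
  Type 3: Regular (DFA/NFA/regex)
  Type 2: Context-free (PDA)
  Type 1: Context-sensitive
  Type 0: Recursively enumerable (TM)
'recursively enumerable' corresponds to Type 0

0


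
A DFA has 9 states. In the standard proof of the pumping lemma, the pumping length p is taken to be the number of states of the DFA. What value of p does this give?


Pumping lemma for regular languages (standard proof):
Take p = |Q|, the number of DFA states.
Any string of length >= |Q| passes through |Q|+1 states while reading its first |Q| symbols,
so by pigeonhole some state repeats, giving the loop that can be pumped.
Here |Q| = 9
Therefore the proof uses p = 9

9


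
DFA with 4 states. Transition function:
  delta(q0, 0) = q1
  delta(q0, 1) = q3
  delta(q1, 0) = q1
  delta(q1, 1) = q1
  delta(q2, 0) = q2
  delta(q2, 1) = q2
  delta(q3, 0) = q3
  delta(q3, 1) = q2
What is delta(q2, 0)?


Looking up transition function:
delta(q2, 0) in the table
Row: q2, Column: 0
Result: q2

q2


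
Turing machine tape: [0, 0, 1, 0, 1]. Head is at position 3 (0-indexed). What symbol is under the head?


Tape: [0, 0, 1, 0, 1]
Positions: 0 1 2 3 4
Values:    0 0 1 0 1
Head at position 3
tape[3] = 0

0


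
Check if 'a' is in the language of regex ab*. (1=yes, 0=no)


Pattern: ab*
String: 'a'
Pattern requires: exactly one 'a' followed by zero or more 'b's
First char is 'a' -> OK
Rest '': all b's? Yes
Result: 1

1


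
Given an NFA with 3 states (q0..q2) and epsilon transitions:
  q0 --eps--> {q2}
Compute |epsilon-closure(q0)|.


Starting from q0
Initialize closure = {q0}
Follow epsilon from q0 -> add q2
Final closure: {q0, q2}
Size = 2

2


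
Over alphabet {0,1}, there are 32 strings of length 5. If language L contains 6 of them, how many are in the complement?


Alphabet: {0,1}
String length: 5
Total strings of length 5 = 2^5 = 32
Strings in L = 6
Complement = total - |L|
= 32 - 6
= 26

26


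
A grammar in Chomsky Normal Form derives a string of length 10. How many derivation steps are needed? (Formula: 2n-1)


Chomsky Normal Form derivation:
String length n = 10
Each step either:
  - Splits a nonterminal into two (n-1 such steps)
  - Converts a nonterminal to terminal (n such steps)
Total = (n-1) + n = 2n - 1
= 2(10) - 1
= 20 - 1
= 19

19


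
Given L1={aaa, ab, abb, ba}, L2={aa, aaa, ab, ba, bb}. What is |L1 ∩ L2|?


L1 = {aaa, ab, abb, ba}
L2 = {aa, aaa, ab, ba, bb}
Checking each string in L1 against L2:
  'aaa': in L2? Yes
  'ab': in L2? Yes
  'abb': in L2? No
  'ba': in L2? Yes
Intersection = {aaa, ab, ba}
|L1 ∩ L2| = 3

3


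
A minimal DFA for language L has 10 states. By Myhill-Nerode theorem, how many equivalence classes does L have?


Myhill-Nerode theorem:
Number of equivalence classes = number of states in minimal DFA
Minimal DFA states = 10
Therefore equivalence classes = 10

10


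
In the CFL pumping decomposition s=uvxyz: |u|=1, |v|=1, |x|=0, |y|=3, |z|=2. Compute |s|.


|s| = |u| + |v| + |x| + |y| + |z|
= 1 + 1 + 0 + 3 + 2
= 2 + 0 + 5
= 2 + 5
= 7

7


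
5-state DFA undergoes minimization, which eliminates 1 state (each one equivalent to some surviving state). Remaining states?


Original DFA: 5 states
Redundant states removed: 1
Minimized states = original - removed
= 5 - 1
= 4

4


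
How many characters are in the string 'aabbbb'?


String: 'aabbbb'
Counting characters:
  'a' appears 2 time(s)
  'b' appears 4 time(s)
Total length = 2 + 4 = 6

6


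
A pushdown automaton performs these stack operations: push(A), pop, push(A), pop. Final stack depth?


Tracing stack operations:
  push(A) -> stack = [A], depth=1
  pop -> removed A, stack = [], depth=0
  push(A) -> stack = [A], depth=1
  pop -> removed A, stack = [], depth=0
Final depth = 0

0


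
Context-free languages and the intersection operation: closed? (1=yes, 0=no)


CFL closure properties:
  Closed under: union, concatenation, Kleene star
  NOT closed under: intersection, complement
Operation 'intersection' is in not-closed list -> No (not closed)

0


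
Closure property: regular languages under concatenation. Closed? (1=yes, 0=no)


Regular languages are closed under:
- Union (DFA product construction)
- Intersection (DFA product construction)
- Complement (swap accept/reject states)
- Concatenation (NFA construction)
- Kleene star (NFA construction)
concatenation is in this list
Therefore: closed

1


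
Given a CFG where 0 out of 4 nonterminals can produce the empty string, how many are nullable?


Nonterminals: {S, A, B, C}
A nonterminal is nullable if it can derive epsilon
Counting nullable nonterminals: 0
Total nullable = 0

0


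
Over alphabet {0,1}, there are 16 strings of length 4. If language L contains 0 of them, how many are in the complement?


Alphabet: {0,1}
String length: 4
Total strings of length 4 = 2^4 = 16
Strings in L = 0
Complement = total - |L|
= 16 - 0
= 16

16


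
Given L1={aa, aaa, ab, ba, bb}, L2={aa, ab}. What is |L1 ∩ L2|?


L1 = {aa, aaa, ab, ba, bb}
L2 = {aa, ab}
Checking each string in L1 against L2:
  'aa': in L2? Yes
  'aaa': in L2? No
  'ab': in L2? Yes
  'ba': in L2? No
  'bb': in L2? No
Intersection = {aa, ab}
|L1 ∩ L2| = 2

2


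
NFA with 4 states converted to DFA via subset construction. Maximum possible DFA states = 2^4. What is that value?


NFA has 4 states
Subset construction: each DFA state = subset of NFA states
Maximum subsets = 2^4
2^4 = 16

16


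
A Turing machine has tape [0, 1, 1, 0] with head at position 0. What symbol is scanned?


Tape: [0, 1, 1, 0]
Positions: 0 1 2 3
Values:    0 1 1 0
Head at position 0
tape[0] = 0

0


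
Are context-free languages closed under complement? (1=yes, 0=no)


CFL closure properties:
  Closed under: union, concatenation, Kleene star
  NOT closed under: intersection, complement
Operation 'complement' is in not-closed list -> No (not closed)

0


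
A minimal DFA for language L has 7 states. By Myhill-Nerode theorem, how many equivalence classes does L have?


Myhill-Nerode theorem:
Number of equivalence classes = number of states in minimal DFA
Minimal DFA states = 7
Therefore equivalence classes = 7

7


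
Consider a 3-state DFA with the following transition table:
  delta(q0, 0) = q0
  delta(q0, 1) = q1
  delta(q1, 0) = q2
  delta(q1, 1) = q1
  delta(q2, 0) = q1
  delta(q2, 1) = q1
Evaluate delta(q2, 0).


Looking up transition function:
delta(q2, 0) in the table
Row: q2, Column: 0
Result: q1

q1


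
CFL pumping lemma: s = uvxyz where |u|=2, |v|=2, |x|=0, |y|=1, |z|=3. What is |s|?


|s| = |u| + |v| + |x| + |y| + |z|
= 2 + 2 + 0 + 1 + 3
= 4 + 0 + 4
= 4 + 4
= 8

8


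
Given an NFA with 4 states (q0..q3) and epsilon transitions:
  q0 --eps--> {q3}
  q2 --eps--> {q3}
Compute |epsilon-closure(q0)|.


Starting from q0
Initialize closure = {q0}
Follow epsilon from q0 -> add q3
Final closure: {q0, q3}
Size = 2

2


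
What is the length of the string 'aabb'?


String: 'aabb'
Counting characters:
  'a' appears 2 time(s)
  'b' appears 2 time(s)
Total length = 2 + 2 = 4

4


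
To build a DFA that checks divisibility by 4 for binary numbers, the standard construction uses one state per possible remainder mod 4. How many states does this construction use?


Divisibility by 4 is tracked via the remainder mod 4: 0, 1, ..., 3
The construction assigns one state to each remainder
Number of remainders = 4

4


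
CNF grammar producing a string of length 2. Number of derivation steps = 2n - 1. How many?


Chomsky Normal Form derivation:
String length n = 2
Each step either:
  - Splits a nonterminal into two (n-1 such steps)
  - Converts a nonterminal to terminal (n such steps)
Total = (n-1) + n = 2n - 1
= 2(2) - 1
= 4 - 1
= 3

3


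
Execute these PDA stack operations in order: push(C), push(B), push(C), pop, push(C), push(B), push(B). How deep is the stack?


Tracing stack operations:
  push(C) -> stack = [C], depth=1
  push(B) -> stack = [C,B], depth=2
  push(C) -> stack = [C,B,C], depth=3
  pop -> removed C, stack = [C,B], depth=2
  push(C) -> stack = [C,B,C], depth=3
  push(B) -> stack = [C,B,C,B], depth=4
  push(B) -> stack = [C,B,C,B,B], depth=5
Final depth = 5

5


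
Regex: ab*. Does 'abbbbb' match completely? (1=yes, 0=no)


Pattern: ab*
String: 'abbbbb'
Pattern requires: exactly one 'a' followed by zero or more 'b's
First char is 'a' -> OK
Rest 'bbbbb': all b's? Yes
Result: 1

1


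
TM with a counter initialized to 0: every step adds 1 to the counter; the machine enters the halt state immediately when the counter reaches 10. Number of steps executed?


Counter starts at 0. Counting sequence:
  Step 1: counter = 1
  Step 2: counter = 2
  Step 3: counter = 3
  Step 4: counter = 4
  Step 5: counter = 5
  Step 6: counter = 6
  ...
  Step 10: counter = 10
Counter reached 10 -> halt
Total steps = 10

10


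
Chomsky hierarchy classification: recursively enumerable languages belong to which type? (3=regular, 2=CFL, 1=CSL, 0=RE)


Chomsky hierarchy levels:
  Type 3: Regular (DFA/NFA/regex)
  Type 2: Context-free (PDA)
  Type 1: Context-sensitive
  Type 0: Recursively enumerable (TM)
'recursively enumerable' corresponds to Type 0

0


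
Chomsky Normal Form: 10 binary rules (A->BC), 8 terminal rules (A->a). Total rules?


CNF allows two rule forms:
  A -> BC (binary): 10 rules
  A -> a (terminal): 8 rules
Total = 10 + 8 = 18

18


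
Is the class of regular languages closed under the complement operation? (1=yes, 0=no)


Regular languages are closed under:
- Union (DFA product construction)
- Intersection (DFA product construction)
- Complement (swap accept/reject states)
- Concatenation (NFA construction)
- Kleene star (NFA construction)
complement is in this list
Therefore: closed

1


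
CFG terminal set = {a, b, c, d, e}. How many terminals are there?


Terminal symbols: a, b, c, d, e
Counting each: a (#1), b (#2), c (#3), d (#4), e (#5)
Total = 5

5


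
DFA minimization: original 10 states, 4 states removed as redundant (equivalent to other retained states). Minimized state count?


Original DFA: 10 states
Redundant states removed: 4
Minimized states = original - removed
= 10 - 4
= 6

6


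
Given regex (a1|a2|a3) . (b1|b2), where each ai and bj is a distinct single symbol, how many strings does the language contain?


First group: 3 alternatives
Second group: 2 alternatives
Concatenation: each choice from group 1 pairs with each from group 2
Total = 3 x 2 = 6

6


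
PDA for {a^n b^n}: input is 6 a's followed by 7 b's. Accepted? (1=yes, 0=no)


Language requires equal numbers of a's and b's
PDA pushes for each 'a', pops for each 'b'
Number of a's = 6
Number of b's = 7
6 != 7 -> Reject

0


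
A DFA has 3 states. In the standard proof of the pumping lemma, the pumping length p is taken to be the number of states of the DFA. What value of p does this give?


Pumping lemma for regular languages (standard proof):
Take p = |Q|, the number of DFA states.
Any string of length >= |Q| passes through |Q|+1 states while reading its first |Q| symbols,
so by pigeonhole some state repeats, giving the loop that can be pumped.
Here |Q| = 3
Therefore the proof uses p = 3

3


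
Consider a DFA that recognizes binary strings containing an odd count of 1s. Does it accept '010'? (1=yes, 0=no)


DFA has 2 states: q_even (start, accept=no) and q_odd
Processing string '010' character by character:
  Position 0: read '0', 1-count=0 -> q_even (no change)
  Position 1: read '1', 1-count=1 -> q_odd
  Position 2: read '0', 1-count=1 -> q_odd (no change)
Final state: q_odd, total 1s = 1 (odd); the DFA requires an odd count -> accept

1


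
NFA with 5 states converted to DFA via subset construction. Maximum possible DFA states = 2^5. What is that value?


NFA has 5 states
Subset construction: each DFA state = subset of NFA states
Maximum subsets = 2^5
2^5 = 32

32


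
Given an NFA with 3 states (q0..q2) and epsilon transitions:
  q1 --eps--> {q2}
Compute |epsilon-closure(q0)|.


Starting from q0
Initialize closure = {q0}
q0 has no outgoing epsilon transitions -> nothing to add
Final closure: {q0}
Size = 1

1


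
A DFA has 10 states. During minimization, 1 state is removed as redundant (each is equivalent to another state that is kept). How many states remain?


Original DFA: 10 states
Redundant states removed: 1
Minimized states = original - removed
= 10 - 1
= 9

9


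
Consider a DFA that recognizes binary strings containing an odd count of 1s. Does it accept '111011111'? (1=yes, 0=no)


DFA has 2 states: q_even (start, accept=no) and q_odd
Processing string '111011111' character by character:
  Position 0: read '1', 1-count=1 -> q_odd
  Position 1: read '1', 1-count=2 -> q_even
  Position 2: read '1', 1-count=3 -> q_odd
  Position 3: read '0', 1-count=3 -> q_odd (no change)
  Position 4: read '1', 1-count=4 -> q_even
  Position 5: read '1', 1-count=5 -> q_odd
  Position 6: read '1', 1-count=6 -> q_even
  Position 7: read '1', 1-count=7 -> q_odd
  Position 8: read '1', 1-count=8 -> q_even
Final state: q_even, total 1s = 8 (even); the DFA requires an odd count -> reject

0


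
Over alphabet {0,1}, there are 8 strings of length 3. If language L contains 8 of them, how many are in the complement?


Alphabet: {0,1}
String length: 3
Total strings of length 3 = 2^3 = 8
Strings in L = 8
Complement = total - |L|
= 8 - 8
= 0

0


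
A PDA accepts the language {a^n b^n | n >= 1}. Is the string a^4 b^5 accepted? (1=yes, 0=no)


Language requires equal numbers of a's and b's
PDA pushes for each 'a', pops for each 'b'
Number of a's = 4
Number of b's = 5
4 != 5 -> Reject

0


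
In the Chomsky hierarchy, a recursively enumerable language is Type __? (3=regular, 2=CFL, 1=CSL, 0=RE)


Chomsky hierarchy levels:
  Type 3: Regular (DFA/NFA/regex)
  Type 2: Context-free (PDA)
  Type 1: Context-sensitive
  Type 0: Recursively enumerable (TM)
'recursively enumerable' corresponds to Type 0

0


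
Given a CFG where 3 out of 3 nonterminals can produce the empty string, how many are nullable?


Nonterminals: {S, A, B}
A nonterminal is nullable if it can derive epsilon
Counting nullable nonterminals: 3
Total nullable = 3

3


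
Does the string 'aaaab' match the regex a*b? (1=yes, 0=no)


Pattern: a*b
String: 'aaaab'
Pattern requires: zero or more 'a's followed by exactly one 'b'
Found 4 leading 'a's
Remaining: 'b'
Remaining is exactly 'b' -> match
Result: 1

1


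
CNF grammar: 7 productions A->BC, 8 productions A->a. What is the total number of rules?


CNF allows two rule forms:
  A -> BC (binary): 7 rules
  A -> a (terminal): 8 rules
Total = 7 + 8 = 15

15


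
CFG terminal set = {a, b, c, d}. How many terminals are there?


Terminal symbols: a, b, c, d
Counting each: a (#1), b (#2), c (#3), d (#4)
Total = 4

4


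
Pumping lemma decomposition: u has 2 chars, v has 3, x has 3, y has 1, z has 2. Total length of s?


|s| = |u| + |v| + |x| + |y| + |z|
= 2 + 3 + 3 + 1 + 2
= 5 + 3 + 3
= 8 + 3
= 11

11


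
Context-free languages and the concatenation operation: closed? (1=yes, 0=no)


CFL closure properties:
  Closed under: union, concatenation, Kleene star
  NOT closed under: intersection, complement
Operation 'concatenation' is in closed list -> Yes (closed)

1


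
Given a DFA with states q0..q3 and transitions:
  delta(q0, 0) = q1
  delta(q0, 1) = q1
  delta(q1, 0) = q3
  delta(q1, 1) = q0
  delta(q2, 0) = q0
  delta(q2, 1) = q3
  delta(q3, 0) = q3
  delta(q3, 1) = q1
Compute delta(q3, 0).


Looking up transition function:
delta(q3, 0) in the table
Row: q3, Column: 0
Result: q3

q3


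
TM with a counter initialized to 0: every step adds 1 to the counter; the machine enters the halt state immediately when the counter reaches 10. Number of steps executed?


Counter starts at 0. Counting sequence:
  Step 1: counter = 1
  Step 2: counter = 2
  Step 3: counter = 3
  Step 4: counter = 4
  Step 5: counter = 5
  Step 6: counter = 6
  ...
  Step 10: counter = 10
Counter reached 10 -> halt
Total steps = 10

10


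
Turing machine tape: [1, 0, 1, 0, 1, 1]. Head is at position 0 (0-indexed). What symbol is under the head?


Tape: [1, 0, 1, 0, 1, 1]
Positions: 0 1 2 3 4 5
Values:    1 0 1 0 1 1
Head at position 0
tape[0] = 1

1


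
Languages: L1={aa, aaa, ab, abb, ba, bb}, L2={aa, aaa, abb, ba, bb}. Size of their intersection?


L1 = {aa, aaa, ab, abb, ba, bb}
L2 = {aa, aaa, abb, ba, bb}
Checking each string in L1 against L2:
  'aa': in L2? Yes
  'aaa': in L2? Yes
  'ab': in L2? No
  'abb': in L2? Yes
  'ba': in L2? Yes
  'bb': in L2? Yes
Intersection = {aa, aaa, abb, ba, bb}
|L1 ∩ L2| = 5

5


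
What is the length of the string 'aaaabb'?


String: 'aaaabb'
Counting characters:
  'a' appears 4 time(s)
  'b' appears 2 time(s)
Total length = 4 + 2 = 6

6


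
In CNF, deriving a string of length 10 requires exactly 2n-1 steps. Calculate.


Chomsky Normal Form derivation:
String length n = 10
Each step either:
  - Splits a nonterminal into two (n-1 such steps)
  - Converts a nonterminal to terminal (n such steps)
Total = (n-1) + n = 2n - 1
= 2(10) - 1
= 20 - 1
= 19

19


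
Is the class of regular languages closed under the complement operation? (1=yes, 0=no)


Regular languages are closed under:
- Union (DFA product construction)
- Intersection (DFA product construction)
- Complement (swap accept/reject states)
- Concatenation (NFA construction)
- Kleene star (NFA construction)
complement is in this list
Therefore: closed

1


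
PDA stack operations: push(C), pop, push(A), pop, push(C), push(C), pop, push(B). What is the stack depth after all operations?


Tracing stack operations:
  push(C) -> stack = [C], depth=1
  pop -> removed C, stack = [], depth=0
  push(A) -> stack = [A], depth=1
  pop -> removed A, stack = [], depth=0
  push(C) -> stack = [C], depth=1
  push(C) -> stack = [C,C], depth=2
  pop -> removed C, stack = [C], depth=1
  push(B) -> stack = [C,B], depth=2
Final depth = 2

2


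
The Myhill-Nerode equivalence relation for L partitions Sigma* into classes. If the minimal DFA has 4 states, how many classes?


Myhill-Nerode theorem:
Number of equivalence classes = number of states in minimal DFA
Minimal DFA states = 4
Therefore equivalence classes = 4

4


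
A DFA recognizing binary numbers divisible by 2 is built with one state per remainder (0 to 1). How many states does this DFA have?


Divisibility by 2 is tracked via the remainder mod 2: 0, 1, ..., 1
The construction assigns one state to each remainder
Number of remainders = 2

2


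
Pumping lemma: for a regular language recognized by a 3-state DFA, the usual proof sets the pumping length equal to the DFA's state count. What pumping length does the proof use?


Pumping lemma for regular languages (standard proof):
Take p = |Q|, the number of DFA states.
Any string of length >= |Q| passes through |Q|+1 states while reading its first |Q| symbols,
so by pigeonhole some state repeats, giving the loop that can be pumped.
Here |Q| = 3
Therefore the proof uses p = 3

3


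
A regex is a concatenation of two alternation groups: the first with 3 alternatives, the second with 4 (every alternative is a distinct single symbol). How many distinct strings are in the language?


First group: 3 alternatives
Second group: 4 alternatives
Concatenation: each choice from group 1 pairs with each from group 2
Total = 3 x 4 = 12

12


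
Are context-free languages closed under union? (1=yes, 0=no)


CFL closure properties:
  Closed under: union, concatenation, Kleene star
  NOT closed under: intersection, complement
Operation 'union' is in closed list -> Yes (closed)

1


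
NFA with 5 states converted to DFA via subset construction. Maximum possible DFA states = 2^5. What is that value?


NFA has 5 states
Subset construction: each DFA state = subset of NFA states
Maximum subsets = 2^5
2^5 = 32

32


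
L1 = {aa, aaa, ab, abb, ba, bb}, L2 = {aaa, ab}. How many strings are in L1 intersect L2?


L1 = {aa, aaa, ab, abb, ba, bb}
L2 = {aaa, ab}
Checking each string in L1 against L2:
  'aa': in L2? No
  'aaa': in L2? Yes
  'ab': in L2? Yes
  'abb': in L2? No
  'ba': in L2? No
  'bb': in L2? No
Intersection = {aaa, ab}
|L1 ∩ L2| = 2

2


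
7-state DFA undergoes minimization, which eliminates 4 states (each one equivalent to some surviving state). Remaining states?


Original DFA: 7 states
Redundant states removed: 4
Minimized states = original - removed
= 7 - 4
= 3

3


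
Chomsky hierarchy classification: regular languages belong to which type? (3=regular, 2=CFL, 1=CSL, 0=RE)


Chomsky hierarchy levels:
  Type 3: Regular (DFA/NFA/regex)
  Type 2: Context-free (PDA)
  Type 1: Context-sensitive
  Type 0: Recursively enumerable (TM)
'regular' corresponds to Type 3

3


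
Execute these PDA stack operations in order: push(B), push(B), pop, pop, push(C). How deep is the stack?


Tracing stack operations:
  push(B) -> stack = [B], depth=1
  push(B) -> stack = [B,B], depth=2
  pop -> removed B, stack = [B], depth=1
  pop -> removed B, stack = [], depth=0
  push(C) -> stack = [C], depth=1
Final depth = 1

1


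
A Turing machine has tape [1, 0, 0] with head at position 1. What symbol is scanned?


Tape: [1, 0, 0]
Positions: 0 1 2
Values:    1 0 0
Head at position 1
tape[1] = 0

0


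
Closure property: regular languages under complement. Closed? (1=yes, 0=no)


Regular languages are closed under:
- Union (DFA product construction)
- Intersection (DFA product construction)
- Complement (swap accept/reject states)
- Concatenation (NFA construction)
- Kleene star (NFA construction)
complement is in this list
Therefore: closed

1


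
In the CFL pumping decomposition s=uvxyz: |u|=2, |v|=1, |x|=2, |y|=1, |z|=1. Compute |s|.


|s| = |u| + |v| + |x| + |y| + |z|
= 2 + 1 + 2 + 1 + 1
= 3 + 2 + 2
= 5 + 2
= 7

7


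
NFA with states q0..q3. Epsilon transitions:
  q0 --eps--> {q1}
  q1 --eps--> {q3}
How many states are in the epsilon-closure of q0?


Starting from q0
Initialize closure = {q0}
Follow epsilon from q0 -> add q1
Follow epsilon from q1 -> add q3
Final closure: {q0, q1, q3}
Size = 3

3


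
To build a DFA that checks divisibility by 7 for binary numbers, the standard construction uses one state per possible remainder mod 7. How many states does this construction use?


Divisibility by 7 is tracked via the remainder mod 7: 0, 1, ..., 6
The construction assigns one state to each remainder
Number of remainders = 7

7


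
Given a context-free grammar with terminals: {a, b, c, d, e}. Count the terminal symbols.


Terminal symbols: a, b, c, d, e
Counting each: a (#1), b (#2), c (#3), d (#4), e (#5)
Total = 5

5


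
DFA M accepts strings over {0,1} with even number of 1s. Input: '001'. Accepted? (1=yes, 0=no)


DFA has 2 states: q_even (start, accept=yes) and q_odd
Processing string '001' character by character:
  Position 0: read '0', 1-count=0 -> q_even (no change)
  Position 1: read '0', 1-count=0 -> q_even (no change)
  Position 2: read '1', 1-count=1 -> q_odd
Final state: q_odd, total 1s = 1 (odd); the DFA requires an even count -> reject

0


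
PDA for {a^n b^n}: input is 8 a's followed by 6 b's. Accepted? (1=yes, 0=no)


Language requires equal numbers of a's and b's
PDA pushes for each 'a', pops for each 'b'
Number of a's = 8
Number of b's = 6
8 != 6 -> Reject

0


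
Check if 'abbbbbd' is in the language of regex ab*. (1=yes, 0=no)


Pattern: ab*
String: 'abbbbbd'
Pattern requires: exactly one 'a' followed by zero or more 'b's
First char is 'a' -> OK
Rest 'bbbbbd': all b's? No
Result: 0

0


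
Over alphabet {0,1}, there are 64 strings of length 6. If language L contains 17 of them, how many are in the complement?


Alphabet: {0,1}
String length: 6
Total strings of length 6 = 2^6 = 64
Strings in L = 17
Complement = total - |L|
= 64 - 17
= 47

47


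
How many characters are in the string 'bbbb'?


String: 'bbbb'
Counting characters:
  'b' appears 4 time(s)
Total length = 0 + 4 = 4

4


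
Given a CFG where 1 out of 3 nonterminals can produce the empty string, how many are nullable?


Nonterminals: {S, A, B}
A nonterminal is nullable if it can derive epsilon
Counting nullable nonterminals: 1
Total nullable = 1

1


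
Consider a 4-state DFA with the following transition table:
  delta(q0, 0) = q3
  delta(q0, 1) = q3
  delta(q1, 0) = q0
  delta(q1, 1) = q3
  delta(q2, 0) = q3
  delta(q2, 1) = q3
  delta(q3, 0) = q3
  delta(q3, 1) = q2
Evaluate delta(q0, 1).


Looking up transition function:
delta(q0, 1) in the table
Row: q0, Column: 1
Result: q3

q3


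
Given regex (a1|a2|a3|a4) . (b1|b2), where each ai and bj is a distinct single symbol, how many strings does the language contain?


First group: 4 alternatives
Second group: 2 alternatives
Concatenation: each choice from group 1 pairs with each from group 2
Total = 4 x 2 = 8

8


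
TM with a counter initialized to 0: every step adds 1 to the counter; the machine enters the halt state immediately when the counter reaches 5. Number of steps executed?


Counter starts at 0. Counting sequence:
  Step 1: counter = 1
  Step 2: counter = 2
  Step 3: counter = 3
  Step 4: counter = 4
  Step 5: counter = 5
Counter reached 5 -> halt
Total steps = 5

5


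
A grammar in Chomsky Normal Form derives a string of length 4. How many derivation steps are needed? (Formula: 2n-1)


Chomsky Normal Form derivation:
String length n = 4
Each step either:
  - Splits a nonterminal into two (n-1 such steps)
  - Converts a nonterminal to terminal (n such steps)
Total = (n-1) + n = 2n - 1
= 2(4) - 1
= 8 - 1
= 7

7


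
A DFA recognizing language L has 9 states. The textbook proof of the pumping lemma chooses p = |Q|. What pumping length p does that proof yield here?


Pumping lemma for regular languages (standard proof):
Take p = |Q|, the number of DFA states.
Any string of length >= |Q| passes through |Q|+1 states while reading its first |Q| symbols,
so by pigeonhole some state repeats, giving the loop that can be pumped.
Here |Q| = 9
Therefore the proof uses p = 9

9


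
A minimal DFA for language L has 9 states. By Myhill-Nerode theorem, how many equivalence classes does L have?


Myhill-Nerode theorem:
Number of equivalence classes = number of states in minimal DFA
Minimal DFA states = 9
Therefore equivalence classes = 9

9


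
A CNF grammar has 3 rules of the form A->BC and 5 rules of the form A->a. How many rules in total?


CNF allows two rule forms:
  A -> BC (binary): 3 rules
  A -> a (terminal): 5 rules
Total = 3 + 5 = 8

8


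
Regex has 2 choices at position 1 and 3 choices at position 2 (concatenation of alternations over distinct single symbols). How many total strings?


First group: 2 alternatives
Second group: 3 alternatives
Concatenation: each choice from group 1 pairs with each from group 2
Total = 2 x 3 = 6

6


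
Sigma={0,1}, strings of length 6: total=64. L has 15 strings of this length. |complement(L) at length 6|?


Alphabet: {0,1}
String length: 6
Total strings of length 6 = 2^6 = 64
Strings in L = 15
Complement = total - |L|
= 64 - 15
= 49

49


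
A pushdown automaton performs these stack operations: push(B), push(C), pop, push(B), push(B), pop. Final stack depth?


Tracing stack operations:
  push(B) -> stack = [B], depth=1
  push(C) -> stack = [B,C], depth=2
  pop -> removed C, stack = [B], depth=1
  push(B) -> stack = [B,B], depth=2
  push(B) -> stack = [B,B,B], depth=3
  pop -> removed B, stack = [B,B], depth=2
Final depth = 2

2


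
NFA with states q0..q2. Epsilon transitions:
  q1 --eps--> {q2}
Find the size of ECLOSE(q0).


Starting from q0
Initialize closure = {q0}
q0 has no outgoing epsilon transitions -> nothing to add
Final closure: {q0}
Size = 1

1


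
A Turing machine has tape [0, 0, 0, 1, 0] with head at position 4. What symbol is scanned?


Tape: [0, 0, 0, 1, 0]
Positions: 0 1 2 3 4
Values:    0 0 0 1 0
Head at position 4
tape[4] = 0

0


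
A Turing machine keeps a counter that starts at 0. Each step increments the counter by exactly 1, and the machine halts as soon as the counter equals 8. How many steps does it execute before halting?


Counter starts at 0. Counting sequence:
  Step 1: counter = 1
  Step 2: counter = 2
  Step 3: counter = 3
  Step 4: counter = 4
  Step 5: counter = 5
  Step 6: counter = 6
  Step 7: counter = 7
  Step 8: counter = 8
Counter reached 8 -> halt
Total steps = 8

8


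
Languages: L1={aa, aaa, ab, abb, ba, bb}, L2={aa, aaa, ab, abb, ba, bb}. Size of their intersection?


L1 = {aa, aaa, ab, abb, ba, bb}
L2 = {aa, aaa, ab, abb, ba, bb}
Checking each string in L1 against L2:
  'aa': in L2? Yes
  'aaa': in L2? Yes
  'ab': in L2? Yes
  'abb': in L2? Yes
  'ba': in L2? Yes
  'bb': in L2? Yes
Intersection = {aa, aaa, ab, abb, ba, bb}
|L1 ∩ L2| = 6

6


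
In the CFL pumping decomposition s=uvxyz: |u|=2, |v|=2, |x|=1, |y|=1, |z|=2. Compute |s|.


|s| = |u| + |v| + |x| + |y| + |z|
= 2 + 2 + 1 + 1 + 2
= 4 + 1 + 3
= 5 + 3
= 8

8


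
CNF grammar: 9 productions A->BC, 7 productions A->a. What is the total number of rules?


CNF allows two rule forms:
  A -> BC (binary): 9 rules
  A -> a (terminal): 7 rules
Total = 9 + 7 = 16

16


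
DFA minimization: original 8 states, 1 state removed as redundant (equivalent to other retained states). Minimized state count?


Original DFA: 8 states
Redundant states removed: 1
Minimized states = original - removed
= 8 - 1
= 7

7


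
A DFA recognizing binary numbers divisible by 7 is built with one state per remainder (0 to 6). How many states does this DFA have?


Divisibility by 7 is tracked via the remainder mod 7: 0, 1, ..., 6
The construction assigns one state to each remainder
Number of remainders = 7

7


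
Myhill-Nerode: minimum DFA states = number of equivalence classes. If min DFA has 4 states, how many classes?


Myhill-Nerode theorem:
Number of equivalence classes = number of states in minimal DFA
Minimal DFA states = 4
Therefore equivalence classes = 4

4


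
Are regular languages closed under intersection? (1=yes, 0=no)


Regular languages are closed under all standard operations:
- Union: Yes (product construction)
- Intersection: Yes (product construction)
- Complement: Yes (swap accept/reject)
- Concatenation: Yes (NFA construction)
Operation: intersection -> Closed

1


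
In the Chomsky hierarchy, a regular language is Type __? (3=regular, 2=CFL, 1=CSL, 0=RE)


Chomsky hierarchy levels:
  Type 3: Regular (DFA/NFA/regex)
  Type 2: Context-free (PDA)
  Type 1: Context-sensitive
  Type 0: Recursively enumerable (TM)
'regular' corresponds to Type 3

3


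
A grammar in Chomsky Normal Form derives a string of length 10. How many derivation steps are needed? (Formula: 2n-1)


Chomsky Normal Form derivation:
String length n = 10
Each step either:
  - Splits a nonterminal into two (n-1 such steps)
  - Converts a nonterminal to terminal (n such steps)
Total = (n-1) + n = 2n - 1
= 2(10) - 1
= 20 - 1
= 19

19


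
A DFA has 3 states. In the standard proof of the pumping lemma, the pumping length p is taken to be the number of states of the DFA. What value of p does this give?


Pumping lemma for regular languages (standard proof):
Take p = |Q|, the number of DFA states.
Any string of length >= |Q| passes through |Q|+1 states while reading its first |Q| symbols,
so by pigeonhole some state repeats, giving the loop that can be pumped.
Here |Q| = 3
Therefore the proof uses p = 3

3


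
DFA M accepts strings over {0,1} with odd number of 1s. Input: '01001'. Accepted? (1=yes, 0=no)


DFA has 2 states: q_even (start, accept=no) and q_odd
Processing string '01001' character by character:
  Position 0: read '0', 1-count=0 -> q_even (no change)
  Position 1: read '1', 1-count=1 -> q_odd
  Position 2: read '0', 1-count=1 -> q_odd (no change)
  Position 3: read '0', 1-count=1 -> q_odd (no change)
  Position 4: read '1', 1-count=2 -> q_even
Final state: q_even, total 1s = 2 (even); the DFA requires an odd count -> reject

0


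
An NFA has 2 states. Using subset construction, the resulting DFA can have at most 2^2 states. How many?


NFA has 2 states
Subset construction: each DFA state = subset of NFA states
Maximum subsets = 2^2
2^2 = 4

4


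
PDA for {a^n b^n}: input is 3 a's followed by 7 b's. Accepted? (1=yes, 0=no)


Language requires equal numbers of a's and b's
PDA pushes for each 'a', pops for each 'b'
Number of a's = 3
Number of b's = 7
3 != 7 -> Reject

0


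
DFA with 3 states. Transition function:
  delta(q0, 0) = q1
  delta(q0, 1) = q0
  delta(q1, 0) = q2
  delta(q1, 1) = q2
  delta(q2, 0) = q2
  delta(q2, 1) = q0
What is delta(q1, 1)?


Looking up transition function:
delta(q1, 1) in the table
Row: q1, Column: 1
Result: q2

q2


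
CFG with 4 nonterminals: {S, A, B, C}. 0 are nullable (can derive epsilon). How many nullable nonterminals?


Nonterminals: {S, A, B, C}
A nonterminal is nullable if it can derive epsilon
Counting nullable nonterminals: 0
Total nullable = 0

0


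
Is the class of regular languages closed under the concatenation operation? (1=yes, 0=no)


Regular languages are closed under:
- Union (DFA product construction)
- Intersection (DFA product construction)
- Complement (swap accept/reject states)
- Concatenation (NFA construction)
- Kleene star (NFA construction)
concatenation is in this list
Therefore: closed

1


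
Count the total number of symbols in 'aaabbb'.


String: 'aaabbb'
Counting characters:
  'a' appears 3 time(s)
  'b' appears 3 time(s)
Total length = 3 + 3 = 6

6


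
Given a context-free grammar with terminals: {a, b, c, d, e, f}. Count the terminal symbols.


Terminal symbols: a, b, c, d, e, f
Counting each: a (#1), b (#2), c (#3), d (#4), e (#5), f (#6)
Total = 6

6


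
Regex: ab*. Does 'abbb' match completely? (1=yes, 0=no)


Pattern: ab*
String: 'abbb'
Pattern requires: exactly one 'a' followed by zero or more 'b's
First char is 'a' -> OK
Rest 'bbb': all b's? Yes
Result: 1

1


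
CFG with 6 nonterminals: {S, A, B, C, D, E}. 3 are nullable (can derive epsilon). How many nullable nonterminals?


Nonterminals: {S, A, B, C, D, E}
A nonterminal is nullable if it can derive epsilon
Counting nullable nonterminals: 3
Total nullable = 3

3


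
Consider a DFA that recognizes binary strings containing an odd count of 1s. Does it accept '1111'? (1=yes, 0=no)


DFA has 2 states: q_even (start, accept=no) and q_odd
Processing string '1111' character by character:
  Position 0: read '1', 1-count=1 -> q_odd
  Position 1: read '1', 1-count=2 -> q_even
  Position 2: read '1', 1-count=3 -> q_odd
  Position 3: read '1', 1-count=4 -> q_even
Final state: q_even, total 1s = 4 (even); the DFA requires an odd count -> reject

0


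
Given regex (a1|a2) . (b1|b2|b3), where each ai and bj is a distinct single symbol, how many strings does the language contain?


First group: 2 alternatives
Second group: 3 alternatives
Concatenation: each choice from group 1 pairs with each from group 2
Total = 2 x 3 = 6

6


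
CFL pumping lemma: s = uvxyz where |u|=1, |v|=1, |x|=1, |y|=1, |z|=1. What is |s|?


|s| = |u| + |v| + |x| + |y| + |z|
= 1 + 1 + 1 + 1 + 1
= 2 + 1 + 2
= 3 + 2
= 5

5


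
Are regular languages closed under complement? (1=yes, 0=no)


Regular languages are closed under all standard operations:
- Union: Yes (product construction)
- Intersection: Yes (product construction)
- Complement: Yes (swap accept/reject)
- Concatenation: Yes (NFA construction)
Operation: complement -> Closed

1


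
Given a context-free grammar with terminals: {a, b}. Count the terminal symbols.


Terminal symbols: a, b
Counting each: a (#1), b (#2)
Total = 2

2


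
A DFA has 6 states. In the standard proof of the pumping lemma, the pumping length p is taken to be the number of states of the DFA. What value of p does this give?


Pumping lemma for regular languages (standard proof):
Take p = |Q|, the number of DFA states.
Any string of length >= |Q| passes through |Q|+1 states while reading its first |Q| symbols,
so by pigeonhole some state repeats, giving the loop that can be pumped.
Here |Q| = 6
Therefore the proof uses p = 6

6


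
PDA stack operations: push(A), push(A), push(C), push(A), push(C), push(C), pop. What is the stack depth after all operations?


Tracing stack operations:
  push(A) -> stack = [A], depth=1
  push(A) -> stack = [A,A], depth=2
  push(C) -> stack = [A,A,C], depth=3
  push(A) -> stack = [A,A,C,A], depth=4
  push(C) -> stack = [A,A,C,A,C], depth=5
  push(C) -> stack = [A,A,C,A,C,C], depth=6
  pop -> removed C, stack = [A,A,C,A,C], depth=5
Final depth = 5

5


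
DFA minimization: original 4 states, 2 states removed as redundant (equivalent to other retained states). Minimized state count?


Original DFA: 4 states
Redundant states removed: 2
Minimized states = original - removed
= 4 - 2
= 2

2


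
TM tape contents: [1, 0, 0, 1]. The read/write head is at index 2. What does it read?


Tape: [1, 0, 0, 1]
Positions: 0 1 2 3
Values:    1 0 0 1
Head at position 2
tape[2] = 0

0


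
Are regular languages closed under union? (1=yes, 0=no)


Regular languages are closed under:
- Union (DFA product construction)
- Intersection (DFA product construction)
- Complement (swap accept/reject states)
- Concatenation (NFA construction)
- Kleene star (NFA construction)
union is in this list
Therefore: closed

1


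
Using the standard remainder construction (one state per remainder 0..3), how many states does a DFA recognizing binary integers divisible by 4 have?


Divisibility by 4 is tracked via the remainder mod 4: 0, 1, ..., 3
The construction assigns one state to each remainder
Number of remainders = 4

4


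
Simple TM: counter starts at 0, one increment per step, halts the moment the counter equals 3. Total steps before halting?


Counter starts at 0. Counting sequence:
  Step 1: counter = 1
  Step 2: counter = 2
  Step 3: counter = 3
Counter reached 3 -> halt
Total steps = 3

3


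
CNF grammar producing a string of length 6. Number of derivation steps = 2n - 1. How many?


Chomsky Normal Form derivation:
String length n = 6
Each step either:
  - Splits a nonterminal into two (n-1 such steps)
  - Converts a nonterminal to terminal (n such steps)
Total = (n-1) + n = 2n - 1
= 2(6) - 1
= 12 - 1
= 11

11


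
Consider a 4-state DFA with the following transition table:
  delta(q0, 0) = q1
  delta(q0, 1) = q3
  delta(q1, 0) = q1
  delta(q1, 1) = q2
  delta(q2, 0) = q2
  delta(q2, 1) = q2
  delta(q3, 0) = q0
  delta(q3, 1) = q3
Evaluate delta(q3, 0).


Looking up transition function:
delta(q3, 0) in the table
Row: q3, Column: 0
Result: q0

q0


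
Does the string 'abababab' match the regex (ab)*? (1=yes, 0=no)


Pattern: (ab)*
String: 'abababab'
Pattern requires: zero or more repetitions of 'ab'
Pairs: ['ab', 'ab', 'ab', 'ab']
All pairs are 'ab'? Yes
Result: 1

1


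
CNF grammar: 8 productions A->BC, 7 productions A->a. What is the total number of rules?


CNF allows two rule forms:
  A -> BC (binary): 8 rules
  A -> a (terminal): 7 rules
Total = 8 + 7 = 15

15


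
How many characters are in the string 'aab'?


String: 'aab'
Counting characters:
  'a' appears 2 time(s)
  'b' appears 1 time(s)
Total length = 2 + 1 = 3

3
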